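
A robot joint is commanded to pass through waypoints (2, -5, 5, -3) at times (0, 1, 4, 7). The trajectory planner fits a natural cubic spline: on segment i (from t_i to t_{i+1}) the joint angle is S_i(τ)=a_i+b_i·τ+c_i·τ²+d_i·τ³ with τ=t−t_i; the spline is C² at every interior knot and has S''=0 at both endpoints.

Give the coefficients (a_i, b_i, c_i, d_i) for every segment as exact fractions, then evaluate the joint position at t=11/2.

  seg 0: a=2 b=-751/87 c=0 d=142/87
  seg 1: a=-5 b=-325/87 c=142/29 d=-221/261
  seg 2: a=5 b=242/87 c=-79/29 d=79/261
S(11/2) = 943/232

Δ: Δ0=-7, Δ1=10/3, Δ2=-8/3
row 1: diag=8, rhs=62; c'=3/8, d'=31/4
row 2: denom=12−3·3/8=87/8; d'=(-36−3·31/4)/(87/8)=-158/29
back: M2=-158/29
back: M1=31/4−3/8·-158/29=284/29
M: M0=0, M1=284/29, M2=-158/29, M3=0
seg 0: a=2, c=M0/2=0, d=(M1−M0)/(6·1)=142/87, b=Δ0−h0·(2M0+M1)/6=-751/87
seg 1: a=-5, c=M1/2=142/29, d=(M2−M1)/(6·3)=-221/261, b=Δ1−h1·(2M1+M2)/6=-325/87
seg 2: a=5, c=M2/2=-79/29, d=(M3−M2)/(6·3)=79/261, b=Δ2−h2·(2M2+M3)/6=242/87
t_q=11/2 → seg 2, τ=3/2; S=5+242/87·τ+-79/29·τ²+79/261·τ³=943/232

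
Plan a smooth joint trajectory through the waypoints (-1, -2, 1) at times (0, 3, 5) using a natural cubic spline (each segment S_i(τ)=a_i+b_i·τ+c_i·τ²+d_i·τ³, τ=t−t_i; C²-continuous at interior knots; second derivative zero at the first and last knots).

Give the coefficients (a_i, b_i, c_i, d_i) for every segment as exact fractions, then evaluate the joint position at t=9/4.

Δ: Δ0=-1/3, Δ1=3/2
row 1: diag=10, rhs=11; c'=1/5, d'=11/10
back: M1=11/10
M: M0=0, M1=11/10, M2=0
seg 0: a=-1, c=M0/2=0, d=(M1−M0)/(6·3)=11/180, b=Δ0−h0·(2M0+M1)/6=-53/60
seg 1: a=-2, c=M1/2=11/20, d=(M2−M1)/(6·2)=-11/120, b=Δ1−h1·(2M1+M2)/6=23/30
t_q=9/4 → seg 0, τ=9/4; S=-1+-53/60·τ+0·τ²+11/180·τ³=-2933/1280

  seg 0: a=-1 b=-53/60 c=0 d=11/180
  seg 1: a=-2 b=23/30 c=11/20 d=-11/120
S(9/4) = -2933/1280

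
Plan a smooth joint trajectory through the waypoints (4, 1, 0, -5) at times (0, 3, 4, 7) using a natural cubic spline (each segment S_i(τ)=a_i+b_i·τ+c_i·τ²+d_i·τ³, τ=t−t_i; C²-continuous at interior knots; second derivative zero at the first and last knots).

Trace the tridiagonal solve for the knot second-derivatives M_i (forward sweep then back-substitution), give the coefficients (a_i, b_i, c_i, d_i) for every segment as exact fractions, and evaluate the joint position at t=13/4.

Δ: Δ0=-1, Δ1=-1, Δ2=-5/3
row 1: diag=8, rhs=0; c'=1/8, d'=0
row 2: denom=8−1·1/8=63/8; d'=(-4−1·0)/(63/8)=-32/63
back: M2=-32/63
back: M1=0−1/8·-32/63=4/63
M: M0=0, M1=4/63, M2=-32/63, M3=0
seg 0: a=4, c=M0/2=0, d=(M1−M0)/(6·3)=2/567, b=Δ0−h0·(2M0+M1)/6=-65/63
seg 1: a=1, c=M1/2=2/63, d=(M2−M1)/(6·1)=-2/21, b=Δ1−h1·(2M1+M2)/6=-59/63
seg 2: a=0, c=M2/2=-16/63, d=(M3−M2)/(6·3)=16/567, b=Δ2−h2·(2M2+M3)/6=-73/63
t_q=13/4 → seg 1, τ=1/4; S=1+-59/63·τ+2/63·τ²+-2/21·τ³=515/672

  seg 0: a=4 b=-65/63 c=0 d=2/567
  seg 1: a=1 b=-59/63 c=2/63 d=-2/21
  seg 2: a=0 b=-73/63 c=-16/63 d=16/567
S(13/4) = 515/672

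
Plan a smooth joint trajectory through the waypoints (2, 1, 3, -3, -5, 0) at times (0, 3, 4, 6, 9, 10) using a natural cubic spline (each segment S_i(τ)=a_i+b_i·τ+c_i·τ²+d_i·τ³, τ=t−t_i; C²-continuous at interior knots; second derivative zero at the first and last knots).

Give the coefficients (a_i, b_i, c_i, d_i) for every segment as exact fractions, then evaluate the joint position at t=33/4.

  seg 0: a=2 b=-1620/1027 c=0 d=3833/27729
  seg 1: a=1 b=2213/1027 c=3833/3081 d=-4310/3081
  seg 2: a=3 b=1375/3081 c=-9097/3081 d=1894/3081
  seg 3: a=-3 b=-315/79 c=2267/3081 d=3430/27729
  seg 4: a=-5 b=3869/1027 c=1899/1027 d=-633/1027
S(33/4) = -224709/32864

Δ: Δ0=-1/3, Δ1=2, Δ2=-3, Δ3=-2/3, Δ4=5
row 1: diag=8, rhs=14; c'=1/8, d'=7/4
row 2: denom=6−1·1/8=47/8; d'=(-30−1·7/4)/(47/8)=-254/47
row 3: denom=10−2·16/47=438/47; d'=(14−2·-254/47)/(438/47)=583/219
row 4: denom=8−3·47/146=1027/146; d'=(34−3·583/219)/(1027/146)=3798/1027
back: M4=3798/1027
back: M3=583/219−47/146·3798/1027=4534/3081
back: M2=-254/47−16/47·4534/3081=-18194/3081
back: M1=7/4−1/8·-18194/3081=7666/3081
M: M0=0, M1=7666/3081, M2=-18194/3081, M3=4534/3081, M4=3798/1027, M5=0
seg 0: a=2, c=M0/2=0, d=(M1−M0)/(6·3)=3833/27729, b=Δ0−h0·(2M0+M1)/6=-1620/1027
seg 1: a=1, c=M1/2=3833/3081, d=(M2−M1)/(6·1)=-4310/3081, b=Δ1−h1·(2M1+M2)/6=2213/1027
seg 2: a=3, c=M2/2=-9097/3081, d=(M3−M2)/(6·2)=1894/3081, b=Δ2−h2·(2M2+M3)/6=1375/3081
seg 3: a=-3, c=M3/2=2267/3081, d=(M4−M3)/(6·3)=3430/27729, b=Δ3−h3·(2M3+M4)/6=-315/79
seg 4: a=-5, c=M4/2=1899/1027, d=(M5−M4)/(6·1)=-633/1027, b=Δ4−h4·(2M4+M5)/6=3869/1027
t_q=33/4 → seg 3, τ=9/4; S=-3+-315/79·τ+2267/3081·τ²+3430/27729·τ³=-224709/32864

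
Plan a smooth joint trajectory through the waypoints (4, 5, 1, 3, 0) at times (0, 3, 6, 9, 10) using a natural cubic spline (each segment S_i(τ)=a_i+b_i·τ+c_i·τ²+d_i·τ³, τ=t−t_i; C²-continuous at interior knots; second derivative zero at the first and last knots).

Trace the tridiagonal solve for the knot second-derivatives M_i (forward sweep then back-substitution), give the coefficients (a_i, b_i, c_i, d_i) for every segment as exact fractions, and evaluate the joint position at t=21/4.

Δ: Δ0=1/3, Δ1=-4/3, Δ2=2/3, Δ3=-3
row 1: diag=12, rhs=-10; c'=1/4, d'=-5/6
row 2: denom=12−3·1/4=45/4; d'=(12−3·-5/6)/(45/4)=58/45
row 3: denom=8−3·4/15=36/5; d'=(-22−3·58/45)/(36/5)=-97/27
back: M3=-97/27
back: M2=58/45−4/15·-97/27=182/81
back: M1=-5/6−1/4·182/81=-113/81
M: M0=0, M1=-113/81, M2=182/81, M3=-97/27, M4=0
seg 0: a=4, c=M0/2=0, d=(M1−M0)/(6·3)=-113/1458, b=Δ0−h0·(2M0+M1)/6=167/162
seg 1: a=5, c=M1/2=-113/162, d=(M2−M1)/(6·3)=295/1458, b=Δ1−h1·(2M1+M2)/6=-86/81
seg 2: a=1, c=M2/2=91/81, d=(M3−M2)/(6·3)=-473/1458, b=Δ2−h2·(2M2+M3)/6=35/162
seg 3: a=3, c=M3/2=-97/54, d=(M4−M3)/(6·1)=97/162, b=Δ3−h3·(2M3+M4)/6=-146/81
t_q=21/4 → seg 1, τ=9/4; S=5+-86/81·τ+-113/162·τ²+295/1458·τ³=1595/1152

  seg 0: a=4 b=167/162 c=0 d=-113/1458
  seg 1: a=5 b=-86/81 c=-113/162 d=295/1458
  seg 2: a=1 b=35/162 c=91/81 d=-473/1458
  seg 3: a=3 b=-146/81 c=-97/54 d=97/162
S(21/4) = 1595/1152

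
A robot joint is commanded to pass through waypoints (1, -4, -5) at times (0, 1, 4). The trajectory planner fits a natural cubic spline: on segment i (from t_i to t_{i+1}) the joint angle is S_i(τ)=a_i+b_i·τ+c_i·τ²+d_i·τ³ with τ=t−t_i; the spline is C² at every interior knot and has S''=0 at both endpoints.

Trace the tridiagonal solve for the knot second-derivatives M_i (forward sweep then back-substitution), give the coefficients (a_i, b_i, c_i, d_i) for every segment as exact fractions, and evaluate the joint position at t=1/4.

Δ: Δ0=-5, Δ1=-1/3
row 1: diag=8, rhs=28; c'=3/8, d'=7/2
back: M1=7/2
M: M0=0, M1=7/2, M2=0
seg 0: a=1, c=M0/2=0, d=(M1−M0)/(6·1)=7/12, b=Δ0−h0·(2M0+M1)/6=-67/12
seg 1: a=-4, c=M1/2=7/4, d=(M2−M1)/(6·3)=-7/36, b=Δ1−h1·(2M1+M2)/6=-23/6
t_q=1/4 → seg 0, τ=1/4; S=1+-67/12·τ+0·τ²+7/12·τ³=-99/256

  seg 0: a=1 b=-67/12 c=0 d=7/12
  seg 1: a=-4 b=-23/6 c=7/4 d=-7/36
S(1/4) = -99/256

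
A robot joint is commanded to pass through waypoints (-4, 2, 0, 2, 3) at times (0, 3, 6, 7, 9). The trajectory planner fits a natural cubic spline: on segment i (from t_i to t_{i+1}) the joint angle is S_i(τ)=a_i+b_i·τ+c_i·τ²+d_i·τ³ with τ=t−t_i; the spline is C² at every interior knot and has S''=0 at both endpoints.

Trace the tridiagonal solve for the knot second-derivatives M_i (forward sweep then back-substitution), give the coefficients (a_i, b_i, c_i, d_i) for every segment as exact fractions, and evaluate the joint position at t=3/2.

  seg 0: a=-4 b=3107/1020 c=0 d=-1067/9180
  seg 1: a=2 b=-47/510 c=-1067/1020 d=523/1836
  seg 2: a=0 b=1349/1020 c=129/85 d=-857/1020
  seg 3: a=2 b=937/510 c=-341/340 d=341/2040
S(3/2) = 481/2720

Δ: Δ0=2, Δ1=-2/3, Δ2=2, Δ3=1/2
row 1: diag=12, rhs=-16; c'=1/4, d'=-4/3
row 2: denom=8−3·1/4=29/4; d'=(16−3·-4/3)/(29/4)=80/29
row 3: denom=6−1·4/29=170/29; d'=(-9−1·80/29)/(170/29)=-341/170
back: M3=-341/170
back: M2=80/29−4/29·-341/170=258/85
back: M1=-4/3−1/4·258/85=-1067/510
M: M0=0, M1=-1067/510, M2=258/85, M3=-341/170, M4=0
seg 0: a=-4, c=M0/2=0, d=(M1−M0)/(6·3)=-1067/9180, b=Δ0−h0·(2M0+M1)/6=3107/1020
seg 1: a=2, c=M1/2=-1067/1020, d=(M2−M1)/(6·3)=523/1836, b=Δ1−h1·(2M1+M2)/6=-47/510
seg 2: a=0, c=M2/2=129/85, d=(M3−M2)/(6·1)=-857/1020, b=Δ2−h2·(2M2+M3)/6=1349/1020
seg 3: a=2, c=M3/2=-341/340, d=(M4−M3)/(6·2)=341/2040, b=Δ3−h3·(2M3+M4)/6=937/510
t_q=3/2 → seg 0, τ=3/2; S=-4+3107/1020·τ+0·τ²+-1067/9180·τ³=481/2720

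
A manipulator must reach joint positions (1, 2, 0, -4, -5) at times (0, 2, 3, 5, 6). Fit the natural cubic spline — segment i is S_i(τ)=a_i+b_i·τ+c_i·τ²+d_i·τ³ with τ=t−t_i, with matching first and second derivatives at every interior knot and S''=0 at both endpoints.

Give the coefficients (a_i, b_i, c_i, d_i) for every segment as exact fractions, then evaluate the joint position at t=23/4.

  seg 0: a=1 b=83/62 c=0 d=-13/62
  seg 1: a=2 b=-73/62 c=-39/31 d=27/62
  seg 2: a=0 b=-74/31 c=3/62 d=9/124
  seg 3: a=-4 b=-41/31 c=15/31 d=-5/31
S(23/4) = -9499/1984

Δ: Δ0=1/2, Δ1=-2, Δ2=-2, Δ3=-1
row 1: diag=6, rhs=-15; c'=1/6, d'=-5/2
row 2: denom=6−1·1/6=35/6; d'=(0−1·-5/2)/(35/6)=3/7
row 3: denom=6−2·12/35=186/35; d'=(6−2·3/7)/(186/35)=30/31
back: M3=30/31
back: M2=3/7−12/35·30/31=3/31
back: M1=-5/2−1/6·3/31=-78/31
M: M0=0, M1=-78/31, M2=3/31, M3=30/31, M4=0
seg 0: a=1, c=M0/2=0, d=(M1−M0)/(6·2)=-13/62, b=Δ0−h0·(2M0+M1)/6=83/62
seg 1: a=2, c=M1/2=-39/31, d=(M2−M1)/(6·1)=27/62, b=Δ1−h1·(2M1+M2)/6=-73/62
seg 2: a=0, c=M2/2=3/62, d=(M3−M2)/(6·2)=9/124, b=Δ2−h2·(2M2+M3)/6=-74/31
seg 3: a=-4, c=M3/2=15/31, d=(M4−M3)/(6·1)=-5/31, b=Δ3−h3·(2M3+M4)/6=-41/31
t_q=23/4 → seg 3, τ=3/4; S=-4+-41/31·τ+15/31·τ²+-5/31·τ³=-9499/1984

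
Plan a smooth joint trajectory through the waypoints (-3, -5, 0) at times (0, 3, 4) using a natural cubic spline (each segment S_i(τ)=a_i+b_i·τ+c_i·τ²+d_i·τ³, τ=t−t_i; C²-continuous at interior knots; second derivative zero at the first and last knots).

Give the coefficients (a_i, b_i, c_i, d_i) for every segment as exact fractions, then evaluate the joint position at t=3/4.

  seg 0: a=-3 b=-67/24 c=0 d=17/72
  seg 1: a=-5 b=43/12 c=17/8 d=-17/24
S(3/4) = -2557/512

Δ: Δ0=-2/3, Δ1=5
row 1: diag=8, rhs=34; c'=1/8, d'=17/4
back: M1=17/4
M: M0=0, M1=17/4, M2=0
seg 0: a=-3, c=M0/2=0, d=(M1−M0)/(6·3)=17/72, b=Δ0−h0·(2M0+M1)/6=-67/24
seg 1: a=-5, c=M1/2=17/8, d=(M2−M1)/(6·1)=-17/24, b=Δ1−h1·(2M1+M2)/6=43/12
t_q=3/4 → seg 0, τ=3/4; S=-3+-67/24·τ+0·τ²+17/72·τ³=-2557/512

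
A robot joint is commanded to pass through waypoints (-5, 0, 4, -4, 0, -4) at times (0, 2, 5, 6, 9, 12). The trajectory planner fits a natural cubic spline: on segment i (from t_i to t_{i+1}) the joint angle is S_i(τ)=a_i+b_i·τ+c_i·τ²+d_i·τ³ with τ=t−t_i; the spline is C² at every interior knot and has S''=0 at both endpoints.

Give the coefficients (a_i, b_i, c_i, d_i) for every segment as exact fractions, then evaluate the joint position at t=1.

Δ: Δ0=5/2, Δ1=4/3, Δ2=-8, Δ3=4/3, Δ4=-4/3
row 1: diag=10, rhs=-7; c'=3/10, d'=-7/10
row 2: denom=8−3·3/10=71/10; d'=(-56−3·-7/10)/(71/10)=-539/71
row 3: denom=8−1·10/71=558/71; d'=(56−1·-539/71)/(558/71)=1505/186
row 4: denom=12−3·71/186=673/62; d'=(-16−3·1505/186)/(673/62)=-2497/673
back: M4=-2497/673
back: M3=1505/186−71/186·-2497/673=19196/2019
back: M2=-539/71−10/71·19196/2019=-18031/2019
back: M1=-7/10−3/10·-18031/2019=1332/673
M: M0=0, M1=1332/673, M2=-18031/2019, M3=19196/2019, M4=-2497/673, M5=0
seg 0: a=-5, c=M0/2=0, d=(M1−M0)/(6·2)=111/673, b=Δ0−h0·(2M0+M1)/6=2477/1346
seg 1: a=0, c=M1/2=666/673, d=(M2−M1)/(6·3)=-22027/36342, b=Δ1−h1·(2M1+M2)/6=5141/1346
seg 2: a=4, c=M2/2=-18031/4038, d=(M3−M2)/(6·1)=12409/4038, b=Δ2−h2·(2M2+M3)/6=-4447/673
seg 3: a=-4, c=M3/2=9598/2019, d=(M4−M3)/(6·3)=-26687/36342, b=Δ3−h3·(2M3+M4)/6=-25517/4038
seg 4: a=0, c=M4/2=-2497/1346, d=(M5−M4)/(6·3)=2497/12114, b=Δ4−h4·(2M4+M5)/6=4799/2019
t_q=1 → seg 0, τ=1; S=-5+2477/1346·τ+0·τ²+111/673·τ³=-4031/1346

  seg 0: a=-5 b=2477/1346 c=0 d=111/673
  seg 1: a=0 b=5141/1346 c=666/673 d=-22027/36342
  seg 2: a=4 b=-4447/673 c=-18031/4038 d=12409/4038
  seg 3: a=-4 b=-25517/4038 c=9598/2019 d=-26687/36342
  seg 4: a=0 b=4799/2019 c=-2497/1346 d=2497/12114
S(1) = -4031/1346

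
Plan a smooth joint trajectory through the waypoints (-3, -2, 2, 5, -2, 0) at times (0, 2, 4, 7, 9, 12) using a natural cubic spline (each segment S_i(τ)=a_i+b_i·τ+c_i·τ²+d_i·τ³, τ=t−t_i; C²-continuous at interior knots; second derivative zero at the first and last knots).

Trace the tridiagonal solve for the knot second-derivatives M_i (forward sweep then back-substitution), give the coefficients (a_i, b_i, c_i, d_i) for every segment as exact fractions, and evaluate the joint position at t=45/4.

  seg 0: a=-3 b=467/3288 c=0 d=1177/13152
  seg 1: a=-2 b=1999/1644 c=1177/2192 d=-953/13152
  seg 2: a=2 b=8201/3288 c=14/137 d=-5921/29592
  seg 3: a=5 b=-3773/1644 c=-5585/3288 d=901/1644
  seg 4: a=-2 b=-1377/548 c=5227/3288 d=-5227/29592
S(45/4) = -113477/70144

Δ: Δ0=1/2, Δ1=2, Δ2=1, Δ3=-7/2, Δ4=2/3
row 1: diag=8, rhs=9; c'=1/4, d'=9/8
row 2: denom=10−2·1/4=19/2; d'=(-6−2·9/8)/(19/2)=-33/38
row 3: denom=10−3·6/19=172/19; d'=(-27−3·-33/38)/(172/19)=-927/344
row 4: denom=10−2·19/86=411/43; d'=(25−2·-927/344)/(411/43)=5227/1644
back: M4=5227/1644
back: M3=-927/344−19/86·5227/1644=-5585/1644
back: M2=-33/38−6/19·-5585/1644=28/137
back: M1=9/8−1/4·28/137=1177/1096
M: M0=0, M1=1177/1096, M2=28/137, M3=-5585/1644, M4=5227/1644, M5=0
seg 0: a=-3, c=M0/2=0, d=(M1−M0)/(6·2)=1177/13152, b=Δ0−h0·(2M0+M1)/6=467/3288
seg 1: a=-2, c=M1/2=1177/2192, d=(M2−M1)/(6·2)=-953/13152, b=Δ1−h1·(2M1+M2)/6=1999/1644
seg 2: a=2, c=M2/2=14/137, d=(M3−M2)/(6·3)=-5921/29592, b=Δ2−h2·(2M2+M3)/6=8201/3288
seg 3: a=5, c=M3/2=-5585/3288, d=(M4−M3)/(6·2)=901/1644, b=Δ3−h3·(2M3+M4)/6=-3773/1644
seg 4: a=-2, c=M4/2=5227/3288, d=(M5−M4)/(6·3)=-5227/29592, b=Δ4−h4·(2M4+M5)/6=-1377/548
t_q=45/4 → seg 4, τ=9/4; S=-2+-1377/548·τ+5227/3288·τ²+-5227/29592·τ³=-113477/70144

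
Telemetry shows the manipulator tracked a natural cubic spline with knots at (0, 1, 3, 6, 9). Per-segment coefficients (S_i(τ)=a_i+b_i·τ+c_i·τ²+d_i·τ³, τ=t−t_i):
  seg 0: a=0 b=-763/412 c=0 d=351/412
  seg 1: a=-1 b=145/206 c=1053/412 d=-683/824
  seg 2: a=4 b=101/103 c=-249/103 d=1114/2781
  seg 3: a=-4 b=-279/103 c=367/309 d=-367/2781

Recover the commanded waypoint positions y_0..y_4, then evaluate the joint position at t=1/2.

y_0=0 y_1=-1 y_2=4 y_3=-4 y_4=-5
S(1/2) = -2701/3296

y_0 = S_0(0) = a_0 = 0
y_1 = S_1(0) = a_1 = -1
y_2 = S_2(0) = a_2 = 4
y_3 = S_3(0) = a_3 = -4
y_4 = S_3(3) = -5
t_q=1/2 is in segment 0 (τ=1/2); S_0(τ)=-2701/3296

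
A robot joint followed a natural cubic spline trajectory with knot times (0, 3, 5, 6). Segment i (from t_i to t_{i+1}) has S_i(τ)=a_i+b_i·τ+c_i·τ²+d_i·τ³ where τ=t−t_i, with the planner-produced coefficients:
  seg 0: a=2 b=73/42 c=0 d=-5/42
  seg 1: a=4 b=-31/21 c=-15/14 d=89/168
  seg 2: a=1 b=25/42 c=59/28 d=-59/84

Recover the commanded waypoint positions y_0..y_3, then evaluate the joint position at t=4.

y_0 = S_0(0) = a_0 = 2
y_1 = S_1(0) = a_1 = 4
y_2 = S_2(0) = a_2 = 1
y_3 = S_2(1) = 3
t_q=4 is in segment 1 (τ=1); S_1(τ)=111/56

y_0=2 y_1=4 y_2=1 y_3=3
S(4) = 111/56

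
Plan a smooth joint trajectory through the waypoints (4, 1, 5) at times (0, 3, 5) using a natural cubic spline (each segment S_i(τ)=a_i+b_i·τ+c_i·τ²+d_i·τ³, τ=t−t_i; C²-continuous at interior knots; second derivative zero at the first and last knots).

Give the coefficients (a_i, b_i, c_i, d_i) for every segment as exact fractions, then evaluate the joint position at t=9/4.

Δ: Δ0=-1, Δ1=2
row 1: diag=10, rhs=18; c'=1/5, d'=9/5
back: M1=9/5
M: M0=0, M1=9/5, M2=0
seg 0: a=4, c=M0/2=0, d=(M1−M0)/(6·3)=1/10, b=Δ0−h0·(2M0+M1)/6=-19/10
seg 1: a=1, c=M1/2=9/10, d=(M2−M1)/(6·2)=-3/20, b=Δ1−h1·(2M1+M2)/6=4/5
t_q=9/4 → seg 0, τ=9/4; S=4+-19/10·τ+0·τ²+1/10·τ³=553/640

  seg 0: a=4 b=-19/10 c=0 d=1/10
  seg 1: a=1 b=4/5 c=9/10 d=-3/20
S(9/4) = 553/640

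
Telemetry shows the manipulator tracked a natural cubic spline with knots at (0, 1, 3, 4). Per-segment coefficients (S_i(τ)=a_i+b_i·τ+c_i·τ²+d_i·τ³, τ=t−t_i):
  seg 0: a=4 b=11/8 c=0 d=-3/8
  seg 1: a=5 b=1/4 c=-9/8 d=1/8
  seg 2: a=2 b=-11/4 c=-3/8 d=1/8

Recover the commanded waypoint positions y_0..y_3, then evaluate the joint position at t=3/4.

y_0=4 y_1=5 y_2=2 y_3=-1
S(3/4) = 2495/512

y_0 = S_0(0) = a_0 = 4
y_1 = S_1(0) = a_1 = 5
y_2 = S_2(0) = a_2 = 2
y_3 = S_2(1) = -1
t_q=3/4 is in segment 0 (τ=3/4); S_0(τ)=2495/512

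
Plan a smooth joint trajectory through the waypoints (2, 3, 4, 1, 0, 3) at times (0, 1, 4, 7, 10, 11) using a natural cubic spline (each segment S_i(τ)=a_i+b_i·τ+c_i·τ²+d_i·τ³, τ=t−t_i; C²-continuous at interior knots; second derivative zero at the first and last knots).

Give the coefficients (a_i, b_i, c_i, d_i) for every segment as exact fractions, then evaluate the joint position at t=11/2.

Δ: Δ0=1, Δ1=1/3, Δ2=-1, Δ3=-1/3, Δ4=3
row 1: diag=8, rhs=-4; c'=3/8, d'=-1/2
row 2: denom=12−3·3/8=87/8; d'=(-8−3·-1/2)/(87/8)=-52/87
row 3: denom=12−3·8/29=324/29; d'=(4−3·-52/87)/(324/29)=14/27
row 4: denom=8−3·29/108=259/36; d'=(20−3·14/27)/(259/36)=664/259
back: M4=664/259
back: M3=14/27−29/108·664/259=-44/259
back: M2=-52/87−8/29·-44/259=-428/777
back: M1=-1/2−3/8·-428/777=-76/259
M: M0=0, M1=-76/259, M2=-428/777, M3=-44/259, M4=664/259, M5=0
seg 0: a=2, c=M0/2=0, d=(M1−M0)/(6·1)=-38/777, b=Δ0−h0·(2M0+M1)/6=815/777
seg 1: a=3, c=M1/2=-38/259, d=(M2−M1)/(6·3)=-100/6993, b=Δ1−h1·(2M1+M2)/6=701/777
seg 2: a=4, c=M2/2=-214/777, d=(M3−M2)/(6·3)=4/189, b=Δ2−h2·(2M2+M3)/6=-283/777
seg 3: a=1, c=M3/2=-22/259, d=(M4−M3)/(6·3)=118/777, b=Δ3−h3·(2M3+M4)/6=-1123/777
seg 4: a=0, c=M4/2=332/259, d=(M5−M4)/(6·1)=-332/777, b=Δ4−h4·(2M4+M5)/6=1667/777
t_q=11/2 → seg 2, τ=3/2; S=4+-283/777·τ+-214/777·τ²+4/189·τ³=215/74

  seg 0: a=2 b=815/777 c=0 d=-38/777
  seg 1: a=3 b=701/777 c=-38/259 d=-100/6993
  seg 2: a=4 b=-283/777 c=-214/777 d=4/189
  seg 3: a=1 b=-1123/777 c=-22/259 d=118/777
  seg 4: a=0 b=1667/777 c=332/259 d=-332/777
S(11/2) = 215/74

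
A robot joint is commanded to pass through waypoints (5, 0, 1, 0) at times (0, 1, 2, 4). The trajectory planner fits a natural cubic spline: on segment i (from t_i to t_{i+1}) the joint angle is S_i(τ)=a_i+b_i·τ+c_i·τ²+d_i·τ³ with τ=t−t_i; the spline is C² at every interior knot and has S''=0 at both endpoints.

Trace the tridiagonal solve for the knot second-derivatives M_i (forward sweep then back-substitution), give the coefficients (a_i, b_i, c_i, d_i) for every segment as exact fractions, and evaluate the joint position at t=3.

  seg 0: a=5 b=-305/46 c=0 d=75/46
  seg 1: a=0 b=-40/23 c=225/46 d=-99/46
  seg 2: a=1 b=73/46 c=-36/23 d=6/23
S(3) = 59/46

Δ: Δ0=-5, Δ1=1, Δ2=-1/2
row 1: diag=4, rhs=36; c'=1/4, d'=9
row 2: denom=6−1·1/4=23/4; d'=(-9−1·9)/(23/4)=-72/23
back: M2=-72/23
back: M1=9−1/4·-72/23=225/23
M: M0=0, M1=225/23, M2=-72/23, M3=0
seg 0: a=5, c=M0/2=0, d=(M1−M0)/(6·1)=75/46, b=Δ0−h0·(2M0+M1)/6=-305/46
seg 1: a=0, c=M1/2=225/46, d=(M2−M1)/(6·1)=-99/46, b=Δ1−h1·(2M1+M2)/6=-40/23
seg 2: a=1, c=M2/2=-36/23, d=(M3−M2)/(6·2)=6/23, b=Δ2−h2·(2M2+M3)/6=73/46
t_q=3 → seg 2, τ=1; S=1+73/46·τ+-36/23·τ²+6/23·τ³=59/46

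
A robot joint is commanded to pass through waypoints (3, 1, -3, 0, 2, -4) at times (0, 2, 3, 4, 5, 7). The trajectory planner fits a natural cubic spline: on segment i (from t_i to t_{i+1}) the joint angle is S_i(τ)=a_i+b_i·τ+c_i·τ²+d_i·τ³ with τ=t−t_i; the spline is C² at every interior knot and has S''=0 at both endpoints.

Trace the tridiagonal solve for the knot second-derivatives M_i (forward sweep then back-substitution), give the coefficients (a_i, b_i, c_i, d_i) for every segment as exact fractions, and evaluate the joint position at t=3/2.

  seg 0: a=3 b=347/493 c=0 d=-210/493
  seg 1: a=1 b=-2173/493 c=-1260/493 d=1461/493
  seg 2: a=-3 b=-310/493 c=3123/493 d=-46/17
  seg 3: a=0 b=1934/493 c=-879/493 d=-69/493
  seg 4: a=2 b=-31/493 c=-1086/493 d=181/493
S(3/2) = 5163/1972

Δ: Δ0=-1, Δ1=-4, Δ2=3, Δ3=2, Δ4=-3
row 1: diag=6, rhs=-18; c'=1/6, d'=-3
row 2: denom=4−1·1/6=23/6; d'=(42−1·-3)/(23/6)=270/23
row 3: denom=4−1·6/23=86/23; d'=(-6−1·270/23)/(86/23)=-204/43
row 4: denom=6−1·23/86=493/86; d'=(-30−1·-204/43)/(493/86)=-2172/493
back: M4=-2172/493
back: M3=-204/43−23/86·-2172/493=-1758/493
back: M2=270/23−6/23·-1758/493=6246/493
back: M1=-3−1/6·6246/493=-2520/493
M: M0=0, M1=-2520/493, M2=6246/493, M3=-1758/493, M4=-2172/493, M5=0
seg 0: a=3, c=M0/2=0, d=(M1−M0)/(6·2)=-210/493, b=Δ0−h0·(2M0+M1)/6=347/493
seg 1: a=1, c=M1/2=-1260/493, d=(M2−M1)/(6·1)=1461/493, b=Δ1−h1·(2M1+M2)/6=-2173/493
seg 2: a=-3, c=M2/2=3123/493, d=(M3−M2)/(6·1)=-46/17, b=Δ2−h2·(2M2+M3)/6=-310/493
seg 3: a=0, c=M3/2=-879/493, d=(M4−M3)/(6·1)=-69/493, b=Δ3−h3·(2M3+M4)/6=1934/493
seg 4: a=2, c=M4/2=-1086/493, d=(M5−M4)/(6·2)=181/493, b=Δ4−h4·(2M4+M5)/6=-31/493
t_q=3/2 → seg 0, τ=3/2; S=3+347/493·τ+0·τ²+-210/493·τ³=5163/1972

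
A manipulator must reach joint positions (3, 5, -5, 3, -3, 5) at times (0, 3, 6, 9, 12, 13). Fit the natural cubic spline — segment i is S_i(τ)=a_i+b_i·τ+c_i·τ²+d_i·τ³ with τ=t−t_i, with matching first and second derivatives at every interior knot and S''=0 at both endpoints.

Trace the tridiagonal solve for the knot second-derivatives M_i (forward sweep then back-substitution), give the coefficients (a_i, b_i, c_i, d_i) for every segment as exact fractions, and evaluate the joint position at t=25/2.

  seg 0: a=3 b=942/403 c=0 d=-2020/10881
  seg 1: a=5 b=-1078/403 c=-2020/1209 d=5264/10881
  seg 2: a=-5 b=146/403 c=3244/1209 d=-6946/10881
  seg 3: a=3 b=-24/31 c=-1234/403 d=3208/3627
  seg 4: a=-3 b=1908/403 c=1974/403 d=-658/403
S(25/2) = 625/1612

Δ: Δ0=2/3, Δ1=-10/3, Δ2=8/3, Δ3=-2, Δ4=8
row 1: diag=12, rhs=-24; c'=1/4, d'=-2
row 2: denom=12−3·1/4=45/4; d'=(36−3·-2)/(45/4)=56/15
row 3: denom=12−3·4/15=56/5; d'=(-28−3·56/15)/(56/5)=-7/2
row 4: denom=8−3·15/56=403/56; d'=(60−3·-7/2)/(403/56)=3948/403
back: M4=3948/403
back: M3=-7/2−15/56·3948/403=-2468/403
back: M2=56/15−4/15·-2468/403=6488/1209
back: M1=-2−1/4·6488/1209=-4040/1209
M: M0=0, M1=-4040/1209, M2=6488/1209, M3=-2468/403, M4=3948/403, M5=0
seg 0: a=3, c=M0/2=0, d=(M1−M0)/(6·3)=-2020/10881, b=Δ0−h0·(2M0+M1)/6=942/403
seg 1: a=5, c=M1/2=-2020/1209, d=(M2−M1)/(6·3)=5264/10881, b=Δ1−h1·(2M1+M2)/6=-1078/403
seg 2: a=-5, c=M2/2=3244/1209, d=(M3−M2)/(6·3)=-6946/10881, b=Δ2−h2·(2M2+M3)/6=146/403
seg 3: a=3, c=M3/2=-1234/403, d=(M4−M3)/(6·3)=3208/3627, b=Δ3−h3·(2M3+M4)/6=-24/31
seg 4: a=-3, c=M4/2=1974/403, d=(M5−M4)/(6·1)=-658/403, b=Δ4−h4·(2M4+M5)/6=1908/403
t_q=25/2 → seg 4, τ=1/2; S=-3+1908/403·τ+1974/403·τ²+-658/403·τ³=625/1612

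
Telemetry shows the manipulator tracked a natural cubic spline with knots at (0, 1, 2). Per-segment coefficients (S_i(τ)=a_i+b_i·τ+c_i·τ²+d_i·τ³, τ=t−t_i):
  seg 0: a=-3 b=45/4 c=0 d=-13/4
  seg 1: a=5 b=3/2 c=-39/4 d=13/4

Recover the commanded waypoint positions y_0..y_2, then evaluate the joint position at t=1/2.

y_0=-3 y_1=5 y_2=0
S(1/2) = 71/32

y_0 = S_0(0) = a_0 = -3
y_1 = S_1(0) = a_1 = 5
y_2 = S_1(1) = 0
t_q=1/2 is in segment 0 (τ=1/2); S_0(τ)=71/32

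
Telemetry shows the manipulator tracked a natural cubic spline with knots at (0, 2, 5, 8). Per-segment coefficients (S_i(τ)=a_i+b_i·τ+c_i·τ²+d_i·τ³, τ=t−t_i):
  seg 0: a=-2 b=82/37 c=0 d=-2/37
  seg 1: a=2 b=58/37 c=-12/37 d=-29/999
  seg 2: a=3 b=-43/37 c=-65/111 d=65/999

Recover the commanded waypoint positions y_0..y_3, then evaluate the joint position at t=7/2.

y_0 = S_0(0) = a_0 = -2
y_1 = S_1(0) = a_1 = 2
y_2 = S_2(0) = a_2 = 3
y_3 = S_2(3) = -4
t_q=7/2 is in segment 1 (τ=3/2); S_1(τ)=1043/296

y_0=-2 y_1=2 y_2=3 y_3=-4
S(7/2) = 1043/296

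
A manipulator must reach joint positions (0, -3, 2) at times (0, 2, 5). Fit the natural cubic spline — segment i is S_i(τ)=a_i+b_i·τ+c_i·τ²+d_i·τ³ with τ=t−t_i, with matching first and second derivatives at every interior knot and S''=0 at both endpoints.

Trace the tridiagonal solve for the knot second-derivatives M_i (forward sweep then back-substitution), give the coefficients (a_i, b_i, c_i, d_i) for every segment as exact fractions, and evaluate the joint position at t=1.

  seg 0: a=0 b=-32/15 c=0 d=19/120
  seg 1: a=-3 b=-7/30 c=19/20 d=-19/180
S(1) = -79/40

Δ: Δ0=-3/2, Δ1=5/3
row 1: diag=10, rhs=19; c'=3/10, d'=19/10
back: M1=19/10
M: M0=0, M1=19/10, M2=0
seg 0: a=0, c=M0/2=0, d=(M1−M0)/(6·2)=19/120, b=Δ0−h0·(2M0+M1)/6=-32/15
seg 1: a=-3, c=M1/2=19/20, d=(M2−M1)/(6·3)=-19/180, b=Δ1−h1·(2M1+M2)/6=-7/30
t_q=1 → seg 0, τ=1; S=0+-32/15·τ+0·τ²+19/120·τ³=-79/40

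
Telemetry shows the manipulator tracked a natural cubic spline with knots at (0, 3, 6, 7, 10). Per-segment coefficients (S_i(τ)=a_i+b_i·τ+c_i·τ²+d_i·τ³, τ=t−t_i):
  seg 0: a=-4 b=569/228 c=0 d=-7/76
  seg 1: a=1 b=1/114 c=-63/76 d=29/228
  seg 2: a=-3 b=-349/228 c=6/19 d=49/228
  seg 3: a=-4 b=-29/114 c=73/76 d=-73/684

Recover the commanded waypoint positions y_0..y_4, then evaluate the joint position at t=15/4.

y_0=-4 y_1=1 y_2=-3 y_3=-4 y_4=1
S(15/4) = 2889/4864

y_0 = S_0(0) = a_0 = -4
y_1 = S_1(0) = a_1 = 1
y_2 = S_2(0) = a_2 = -3
y_3 = S_3(0) = a_3 = -4
y_4 = S_3(3) = 1
t_q=15/4 is in segment 1 (τ=3/4); S_1(τ)=2889/4864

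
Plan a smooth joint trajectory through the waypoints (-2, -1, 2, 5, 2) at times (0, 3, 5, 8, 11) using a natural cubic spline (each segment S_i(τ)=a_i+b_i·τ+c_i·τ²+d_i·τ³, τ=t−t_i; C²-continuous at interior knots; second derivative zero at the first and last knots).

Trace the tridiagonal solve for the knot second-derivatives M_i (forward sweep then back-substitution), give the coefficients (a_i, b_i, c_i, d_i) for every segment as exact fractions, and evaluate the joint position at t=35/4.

  seg 0: a=-2 b=-23/708 c=0 d=259/6372
  seg 1: a=-1 b=377/354 c=259/708 d=-35/472
  seg 2: a=2 b=290/177 c=-14/177 d=-71/1593
  seg 3: a=5 b=-7/177 c=-85/177 d=85/1593
S(35/4) = 17833/3776

Δ: Δ0=1/3, Δ1=3/2, Δ2=1, Δ3=-1
row 1: diag=10, rhs=7; c'=1/5, d'=7/10
row 2: denom=10−2·1/5=48/5; d'=(-3−2·7/10)/(48/5)=-11/24
row 3: denom=12−3·5/16=177/16; d'=(-12−3·-11/24)/(177/16)=-170/177
back: M3=-170/177
back: M2=-11/24−5/16·-170/177=-28/177
back: M1=7/10−1/5·-28/177=259/354
M: M0=0, M1=259/354, M2=-28/177, M3=-170/177, M4=0
seg 0: a=-2, c=M0/2=0, d=(M1−M0)/(6·3)=259/6372, b=Δ0−h0·(2M0+M1)/6=-23/708
seg 1: a=-1, c=M1/2=259/708, d=(M2−M1)/(6·2)=-35/472, b=Δ1−h1·(2M1+M2)/6=377/354
seg 2: a=2, c=M2/2=-14/177, d=(M3−M2)/(6·3)=-71/1593, b=Δ2−h2·(2M2+M3)/6=290/177
seg 3: a=5, c=M3/2=-85/177, d=(M4−M3)/(6·3)=85/1593, b=Δ3−h3·(2M3+M4)/6=-7/177
t_q=35/4 → seg 3, τ=3/4; S=5+-7/177·τ+-85/177·τ²+85/1593·τ³=17833/3776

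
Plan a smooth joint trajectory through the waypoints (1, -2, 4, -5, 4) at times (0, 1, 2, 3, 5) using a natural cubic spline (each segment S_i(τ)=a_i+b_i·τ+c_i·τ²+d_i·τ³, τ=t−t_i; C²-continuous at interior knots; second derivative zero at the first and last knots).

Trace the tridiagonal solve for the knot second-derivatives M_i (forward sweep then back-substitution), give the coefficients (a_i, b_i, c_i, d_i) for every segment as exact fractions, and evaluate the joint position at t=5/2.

Δ: Δ0=-3, Δ1=6, Δ2=-9, Δ3=9/2
row 1: diag=4, rhs=54; c'=1/4, d'=27/2
row 2: denom=4−1·1/4=15/4; d'=(-90−1·27/2)/(15/4)=-138/5
row 3: denom=6−1·4/15=86/15; d'=(81−1·-138/5)/(86/15)=1629/86
back: M3=1629/86
back: M2=-138/5−4/15·1629/86=-1404/43
back: M1=27/2−1/4·-1404/43=1863/86
M: M0=0, M1=1863/86, M2=-1404/43, M3=1629/86, M4=0
seg 0: a=1, c=M0/2=0, d=(M1−M0)/(6·1)=621/172, b=Δ0−h0·(2M0+M1)/6=-1137/172
seg 1: a=-2, c=M1/2=1863/172, d=(M2−M1)/(6·1)=-1557/172, b=Δ1−h1·(2M1+M2)/6=363/86
seg 2: a=4, c=M2/2=-702/43, d=(M3−M2)/(6·1)=1479/172, b=Δ2−h2·(2M2+M3)/6=-219/172
seg 3: a=-5, c=M3/2=1629/172, d=(M4−M3)/(6·2)=-543/344, b=Δ3−h3·(2M3+M4)/6=-699/86
t_q=5/2 → seg 2, τ=1/2; S=4+-219/172·τ+-702/43·τ²+1479/172·τ³=491/1376

  seg 0: a=1 b=-1137/172 c=0 d=621/172
  seg 1: a=-2 b=363/86 c=1863/172 d=-1557/172
  seg 2: a=4 b=-219/172 c=-702/43 d=1479/172
  seg 3: a=-5 b=-699/86 c=1629/172 d=-543/344
S(5/2) = 491/1376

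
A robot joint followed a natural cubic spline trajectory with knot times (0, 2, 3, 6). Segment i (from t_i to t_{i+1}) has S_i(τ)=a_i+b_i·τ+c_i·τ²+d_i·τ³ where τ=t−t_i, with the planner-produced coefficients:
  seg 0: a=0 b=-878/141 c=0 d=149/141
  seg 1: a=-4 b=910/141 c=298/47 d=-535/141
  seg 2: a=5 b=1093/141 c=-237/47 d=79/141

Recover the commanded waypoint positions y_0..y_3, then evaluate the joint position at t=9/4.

y_0=0 y_1=-4 y_2=5 y_3=-2
S(9/4) = -6165/3008

y_0 = S_0(0) = a_0 = 0
y_1 = S_1(0) = a_1 = -4
y_2 = S_2(0) = a_2 = 5
y_3 = S_2(3) = -2
t_q=9/4 is in segment 1 (τ=1/4); S_1(τ)=-6165/3008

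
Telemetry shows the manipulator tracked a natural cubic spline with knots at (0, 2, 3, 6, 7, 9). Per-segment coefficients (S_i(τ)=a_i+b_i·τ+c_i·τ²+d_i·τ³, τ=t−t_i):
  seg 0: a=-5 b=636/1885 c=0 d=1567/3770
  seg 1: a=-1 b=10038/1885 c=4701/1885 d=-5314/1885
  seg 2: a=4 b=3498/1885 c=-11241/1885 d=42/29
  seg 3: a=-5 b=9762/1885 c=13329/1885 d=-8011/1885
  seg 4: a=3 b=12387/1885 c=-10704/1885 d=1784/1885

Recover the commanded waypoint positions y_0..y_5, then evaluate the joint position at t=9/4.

y_0=-5 y_1=-1 y_2=4 y_3=-5 y_4=3 y_5=1
S(9/4) = 26729/60320

y_0 = S_0(0) = a_0 = -5
y_1 = S_1(0) = a_1 = -1
y_2 = S_2(0) = a_2 = 4
y_3 = S_3(0) = a_3 = -5
y_4 = S_4(0) = a_4 = 3
y_5 = S_4(2) = 1
t_q=9/4 is in segment 1 (τ=1/4); S_1(τ)=26729/60320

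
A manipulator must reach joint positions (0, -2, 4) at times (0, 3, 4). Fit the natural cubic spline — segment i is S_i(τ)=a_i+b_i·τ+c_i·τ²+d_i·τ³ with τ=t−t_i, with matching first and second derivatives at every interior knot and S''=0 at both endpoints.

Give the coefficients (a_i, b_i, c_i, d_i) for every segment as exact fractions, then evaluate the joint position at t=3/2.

  seg 0: a=0 b=-19/6 c=0 d=5/18
  seg 1: a=-2 b=13/3 c=5/2 d=-5/6
S(3/2) = -61/16

Δ: Δ0=-2/3, Δ1=6
row 1: diag=8, rhs=40; c'=1/8, d'=5
back: M1=5
M: M0=0, M1=5, M2=0
seg 0: a=0, c=M0/2=0, d=(M1−M0)/(6·3)=5/18, b=Δ0−h0·(2M0+M1)/6=-19/6
seg 1: a=-2, c=M1/2=5/2, d=(M2−M1)/(6·1)=-5/6, b=Δ1−h1·(2M1+M2)/6=13/3
t_q=3/2 → seg 0, τ=3/2; S=0+-19/6·τ+0·τ²+5/18·τ³=-61/16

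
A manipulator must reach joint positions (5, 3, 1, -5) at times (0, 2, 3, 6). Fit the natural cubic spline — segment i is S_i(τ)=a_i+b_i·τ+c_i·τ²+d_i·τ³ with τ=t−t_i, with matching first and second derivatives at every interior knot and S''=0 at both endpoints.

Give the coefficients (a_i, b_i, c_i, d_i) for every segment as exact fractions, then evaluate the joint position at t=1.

Δ: Δ0=-1, Δ1=-2, Δ2=-2
row 1: diag=6, rhs=-6; c'=1/6, d'=-1
row 2: denom=8−1·1/6=47/6; d'=(0−1·-1)/(47/6)=6/47
back: M2=6/47
back: M1=-1−1/6·6/47=-48/47
M: M0=0, M1=-48/47, M2=6/47, M3=0
seg 0: a=5, c=M0/2=0, d=(M1−M0)/(6·2)=-4/47, b=Δ0−h0·(2M0+M1)/6=-31/47
seg 1: a=3, c=M1/2=-24/47, d=(M2−M1)/(6·1)=9/47, b=Δ1−h1·(2M1+M2)/6=-79/47
seg 2: a=1, c=M2/2=3/47, d=(M3−M2)/(6·3)=-1/141, b=Δ2−h2·(2M2+M3)/6=-100/47
t_q=1 → seg 0, τ=1; S=5+-31/47·τ+0·τ²+-4/47·τ³=200/47

  seg 0: a=5 b=-31/47 c=0 d=-4/47
  seg 1: a=3 b=-79/47 c=-24/47 d=9/47
  seg 2: a=1 b=-100/47 c=3/47 d=-1/141
S(1) = 200/47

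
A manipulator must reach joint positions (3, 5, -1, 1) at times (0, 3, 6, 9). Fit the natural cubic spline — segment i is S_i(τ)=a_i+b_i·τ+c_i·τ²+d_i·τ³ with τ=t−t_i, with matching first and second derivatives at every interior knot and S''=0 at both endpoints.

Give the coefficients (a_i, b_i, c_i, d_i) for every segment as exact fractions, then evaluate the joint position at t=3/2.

  seg 0: a=3 b=14/9 c=0 d=-8/81
  seg 1: a=5 b=-10/9 c=-8/9 d=16/81
  seg 2: a=-1 b=-10/9 c=8/9 d=-8/81
S(3/2) = 5

Δ: Δ0=2/3, Δ1=-2, Δ2=2/3
row 1: diag=12, rhs=-16; c'=1/4, d'=-4/3
row 2: denom=12−3·1/4=45/4; d'=(16−3·-4/3)/(45/4)=16/9
back: M2=16/9
back: M1=-4/3−1/4·16/9=-16/9
M: M0=0, M1=-16/9, M2=16/9, M3=0
seg 0: a=3, c=M0/2=0, d=(M1−M0)/(6·3)=-8/81, b=Δ0−h0·(2M0+M1)/6=14/9
seg 1: a=5, c=M1/2=-8/9, d=(M2−M1)/(6·3)=16/81, b=Δ1−h1·(2M1+M2)/6=-10/9
seg 2: a=-1, c=M2/2=8/9, d=(M3−M2)/(6·3)=-8/81, b=Δ2−h2·(2M2+M3)/6=-10/9
t_q=3/2 → seg 0, τ=3/2; S=3+14/9·τ+0·τ²+-8/81·τ³=5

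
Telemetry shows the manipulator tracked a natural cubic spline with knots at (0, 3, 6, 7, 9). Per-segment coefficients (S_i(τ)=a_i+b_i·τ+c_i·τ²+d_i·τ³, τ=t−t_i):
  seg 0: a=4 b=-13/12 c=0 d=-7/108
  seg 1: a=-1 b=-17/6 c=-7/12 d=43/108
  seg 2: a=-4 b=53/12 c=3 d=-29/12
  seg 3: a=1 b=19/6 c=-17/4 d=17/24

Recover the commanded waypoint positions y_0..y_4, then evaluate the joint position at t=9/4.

y_0 = S_0(0) = a_0 = 4
y_1 = S_1(0) = a_1 = -1
y_2 = S_2(0) = a_2 = -4
y_3 = S_3(0) = a_3 = 1
y_4 = S_3(2) = -4
t_q=9/4 is in segment 0 (τ=9/4); S_0(τ)=211/256

y_0=4 y_1=-1 y_2=-4 y_3=1 y_4=-4
S(9/4) = 211/256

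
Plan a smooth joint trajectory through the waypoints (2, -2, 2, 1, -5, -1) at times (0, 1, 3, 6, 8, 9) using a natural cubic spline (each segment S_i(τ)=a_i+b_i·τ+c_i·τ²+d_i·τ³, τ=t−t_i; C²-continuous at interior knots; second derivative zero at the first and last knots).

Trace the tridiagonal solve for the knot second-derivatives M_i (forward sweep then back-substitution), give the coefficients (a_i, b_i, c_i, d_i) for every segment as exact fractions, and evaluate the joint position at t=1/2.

Δ: Δ0=-4, Δ1=2, Δ2=-1/3, Δ3=-3, Δ4=4
row 1: diag=6, rhs=36; c'=1/3, d'=6
row 2: denom=10−2·1/3=28/3; d'=(-14−2·6)/(28/3)=-39/14
row 3: denom=10−3·9/28=253/28; d'=(-16−3·-39/14)/(253/28)=-214/253
row 4: denom=6−2·56/253=1406/253; d'=(42−2·-214/253)/(1406/253)=5527/703
back: M4=5527/703
back: M3=-214/253−56/253·5527/703=-1818/703
back: M2=-39/14−9/28·-1818/703=-1374/703
back: M1=6−1/3·-1374/703=4676/703
M: M0=0, M1=4676/703, M2=-1374/703, M3=-1818/703, M4=5527/703, M5=0
seg 0: a=2, c=M0/2=0, d=(M1−M0)/(6·1)=2338/2109, b=Δ0−h0·(2M0+M1)/6=-10774/2109
seg 1: a=-2, c=M1/2=2338/703, d=(M2−M1)/(6·2)=-3025/4218, b=Δ1−h1·(2M1+M2)/6=-3760/2109
seg 2: a=2, c=M2/2=-687/703, d=(M3−M2)/(6·3)=-2/57, b=Δ2−h2·(2M2+M3)/6=6146/2109
seg 3: a=1, c=M3/2=-909/703, d=(M4−M3)/(6·2)=7345/8436, b=Δ3−h3·(2M3+M4)/6=-8218/2109
seg 4: a=-5, c=M4/2=5527/1406, d=(M5−M4)/(6·1)=-5527/4218, b=Δ4−h4·(2M4+M5)/6=2909/2109
t_q=1/2 → seg 0, τ=1/2; S=2+-10774/2109·τ+0·τ²+2338/2109·τ³=-1169/2812

  seg 0: a=2 b=-10774/2109 c=0 d=2338/2109
  seg 1: a=-2 b=-3760/2109 c=2338/703 d=-3025/4218
  seg 2: a=2 b=6146/2109 c=-687/703 d=-2/57
  seg 3: a=1 b=-8218/2109 c=-909/703 d=7345/8436
  seg 4: a=-5 b=2909/2109 c=5527/1406 d=-5527/4218
S(1/2) = -1169/2812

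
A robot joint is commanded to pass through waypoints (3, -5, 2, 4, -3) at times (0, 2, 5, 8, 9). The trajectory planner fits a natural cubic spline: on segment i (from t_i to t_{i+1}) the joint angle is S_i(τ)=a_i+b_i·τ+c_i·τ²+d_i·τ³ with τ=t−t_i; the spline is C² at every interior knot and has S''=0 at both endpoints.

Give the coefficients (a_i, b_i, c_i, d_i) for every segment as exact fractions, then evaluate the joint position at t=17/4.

Δ: Δ0=-4, Δ1=7/3, Δ2=2/3, Δ3=-7
row 1: diag=10, rhs=38; c'=3/10, d'=19/5
row 2: denom=12−3·3/10=111/10; d'=(-10−3·19/5)/(111/10)=-214/111
row 3: denom=8−3·10/37=266/37; d'=(-46−3·-214/111)/(266/37)=-744/133
back: M3=-744/133
back: M2=-214/111−10/37·-744/133=-166/399
back: M1=19/5−3/10·-166/399=522/133
M: M0=0, M1=522/133, M2=-166/399, M3=-744/133, M4=0
seg 0: a=3, c=M0/2=0, d=(M1−M0)/(6·2)=87/266, b=Δ0−h0·(2M0+M1)/6=-706/133
seg 1: a=-5, c=M1/2=261/133, d=(M2−M1)/(6·3)=-866/3591, b=Δ1−h1·(2M1+M2)/6=-184/133
seg 2: a=2, c=M2/2=-83/399, d=(M3−M2)/(6·3)=-1033/3591, b=Δ2−h2·(2M2+M3)/6=516/133
seg 3: a=4, c=M3/2=-372/133, d=(M4−M3)/(6·1)=124/133, b=Δ3−h3·(2M3+M4)/6=-683/133
t_q=17/4 → seg 1, τ=9/4; S=-5+-184/133·τ+261/133·τ²+-866/3591·τ³=-3937/4256

  seg 0: a=3 b=-706/133 c=0 d=87/266
  seg 1: a=-5 b=-184/133 c=261/133 d=-866/3591
  seg 2: a=2 b=516/133 c=-83/399 d=-1033/3591
  seg 3: a=4 b=-683/133 c=-372/133 d=124/133
S(17/4) = -3937/4256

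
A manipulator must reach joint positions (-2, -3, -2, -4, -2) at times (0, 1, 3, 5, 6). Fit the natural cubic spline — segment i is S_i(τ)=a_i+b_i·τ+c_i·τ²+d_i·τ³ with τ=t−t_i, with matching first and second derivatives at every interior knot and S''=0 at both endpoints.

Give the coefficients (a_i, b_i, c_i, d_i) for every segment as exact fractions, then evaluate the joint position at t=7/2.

Δ: Δ0=-1, Δ1=1/2, Δ2=-1, Δ3=2
row 1: diag=6, rhs=9; c'=1/3, d'=3/2
row 2: denom=8−2·1/3=22/3; d'=(-9−2·3/2)/(22/3)=-18/11
row 3: denom=6−2·3/11=60/11; d'=(18−2·-18/11)/(60/11)=39/10
back: M3=39/10
back: M2=-18/11−3/11·39/10=-27/10
back: M1=3/2−1/3·-27/10=12/5
M: M0=0, M1=12/5, M2=-27/10, M3=39/10, M4=0
seg 0: a=-2, c=M0/2=0, d=(M1−M0)/(6·1)=2/5, b=Δ0−h0·(2M0+M1)/6=-7/5
seg 1: a=-3, c=M1/2=6/5, d=(M2−M1)/(6·2)=-17/40, b=Δ1−h1·(2M1+M2)/6=-1/5
seg 2: a=-2, c=M2/2=-27/20, d=(M3−M2)/(6·2)=11/20, b=Δ2−h2·(2M2+M3)/6=-1/2
seg 3: a=-4, c=M3/2=39/20, d=(M4−M3)/(6·1)=-13/20, b=Δ3−h3·(2M3+M4)/6=7/10
t_q=7/2 → seg 2, τ=1/2; S=-2+-1/2·τ+-27/20·τ²+11/20·τ³=-403/160

  seg 0: a=-2 b=-7/5 c=0 d=2/5
  seg 1: a=-3 b=-1/5 c=6/5 d=-17/40
  seg 2: a=-2 b=-1/2 c=-27/20 d=11/20
  seg 3: a=-4 b=7/10 c=39/20 d=-13/20
S(7/2) = -403/160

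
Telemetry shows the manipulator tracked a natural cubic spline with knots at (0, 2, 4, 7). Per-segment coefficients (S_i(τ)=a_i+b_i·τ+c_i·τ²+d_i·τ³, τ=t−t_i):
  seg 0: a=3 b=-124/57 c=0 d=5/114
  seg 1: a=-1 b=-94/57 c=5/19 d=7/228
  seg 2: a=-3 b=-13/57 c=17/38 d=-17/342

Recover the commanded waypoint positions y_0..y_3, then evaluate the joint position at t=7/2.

y_0=3 y_1=-1 y_2=-3 y_3=-1
S(7/2) = -1689/608

y_0 = S_0(0) = a_0 = 3
y_1 = S_1(0) = a_1 = -1
y_2 = S_2(0) = a_2 = -3
y_3 = S_2(3) = -1
t_q=7/2 is in segment 1 (τ=3/2); S_1(τ)=-1689/608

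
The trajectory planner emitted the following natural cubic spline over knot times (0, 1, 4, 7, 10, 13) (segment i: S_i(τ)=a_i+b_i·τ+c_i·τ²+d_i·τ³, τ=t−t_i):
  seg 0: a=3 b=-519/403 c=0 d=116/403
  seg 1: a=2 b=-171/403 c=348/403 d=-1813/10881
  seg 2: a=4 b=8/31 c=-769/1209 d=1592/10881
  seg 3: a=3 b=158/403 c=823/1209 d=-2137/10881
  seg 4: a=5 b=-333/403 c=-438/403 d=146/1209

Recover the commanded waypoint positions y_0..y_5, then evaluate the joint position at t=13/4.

y_0=3 y_1=2 y_2=4 y_3=3 y_4=5 y_5=-4
S(13/4) = 90761/25792

y_0 = S_0(0) = a_0 = 3
y_1 = S_1(0) = a_1 = 2
y_2 = S_2(0) = a_2 = 4
y_3 = S_3(0) = a_3 = 3
y_4 = S_4(0) = a_4 = 5
y_5 = S_4(3) = -4
t_q=13/4 is in segment 1 (τ=9/4); S_1(τ)=90761/25792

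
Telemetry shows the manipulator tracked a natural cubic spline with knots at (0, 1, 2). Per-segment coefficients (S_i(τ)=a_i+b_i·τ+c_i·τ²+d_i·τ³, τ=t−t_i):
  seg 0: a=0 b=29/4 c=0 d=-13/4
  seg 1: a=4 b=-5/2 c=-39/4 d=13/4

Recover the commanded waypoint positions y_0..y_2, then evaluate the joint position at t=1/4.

y_0=0 y_1=4 y_2=-5
S(1/4) = 451/256

y_0 = S_0(0) = a_0 = 0
y_1 = S_1(0) = a_1 = 4
y_2 = S_1(1) = -5
t_q=1/4 is in segment 0 (τ=1/4); S_0(τ)=451/256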